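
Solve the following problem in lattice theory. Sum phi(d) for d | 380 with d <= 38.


Divisors of 380 up to 38: [1, 2, 4, 5, 10, 19, 20, 38]
phi values: [1, 1, 2, 4, 4, 18, 8, 18]
Sum = 56


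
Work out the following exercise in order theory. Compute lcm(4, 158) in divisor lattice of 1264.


In a divisor lattice, join = lcm (least common multiple).
gcd(4,158) = 2
lcm(4,158) = 4*158/gcd = 632/2 = 316


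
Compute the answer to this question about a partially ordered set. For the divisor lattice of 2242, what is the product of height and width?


Height = length of longest chain minus 1; width = size of largest antichain.
A maximum chain: 1 | 59 | 1121 | 2242  (height 3).
A maximum antichain: {2, 19, 59}  (width 3).
Product = 3 * 3 = 9


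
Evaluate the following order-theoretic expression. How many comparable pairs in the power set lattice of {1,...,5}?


A comparable pair {a,b} has a < b or b < a in the order.
Count unordered pairs where one element is strictly below the other.
Examples: {{},{1}}, {{},{2}}, {{},{3}}, {{},{4}}, ...
Total comparable pairs: 211


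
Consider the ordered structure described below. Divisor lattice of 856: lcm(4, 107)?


Join=lcm.
gcd(4,107)=1
lcm=428


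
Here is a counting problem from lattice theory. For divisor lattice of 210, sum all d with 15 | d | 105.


Interval [15,105] in divisors of 210: [15, 105]
Sum = 120


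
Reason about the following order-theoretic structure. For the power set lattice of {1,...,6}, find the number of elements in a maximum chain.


A chain is a totally ordered subset; we count the number of elements in a maximum chain.
Compute, for each element x, the size of the longest chain ending at x:
  {}: 1
  {1}: 2
  {2}: 2
  {3}: 2
  {4}: 2
  {5}: 2
  ...
A maximum chain: {} < {1} < {1,2} < {1,2,3} < {1,2,3,4} < {1,2,3,4,5} < {1,2,3,4,5,6}
Number of elements in the longest chain: 7


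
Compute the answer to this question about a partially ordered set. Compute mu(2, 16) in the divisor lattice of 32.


In a divisor lattice, mu(a,b) = mu(b/a) where mu is the classical Mobius function.
b/a = 16/2 = 8
Prime factorization of 8: primes [2]
8 is not squarefree, so mu(8) = 0


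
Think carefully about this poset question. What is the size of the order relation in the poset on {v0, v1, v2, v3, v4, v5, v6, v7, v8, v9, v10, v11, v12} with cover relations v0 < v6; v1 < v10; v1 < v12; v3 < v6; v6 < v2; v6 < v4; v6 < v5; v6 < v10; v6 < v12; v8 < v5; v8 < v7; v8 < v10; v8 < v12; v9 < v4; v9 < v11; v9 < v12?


The order relation is {(a,b) : a <= b}, reflexive so it includes (a,a).
Examples: (v0,v0), (v0,v10), (v0,v12), (v0,v2), (v0,v4), ...
Total ordered pairs: 39


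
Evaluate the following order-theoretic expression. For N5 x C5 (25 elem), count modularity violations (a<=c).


Modular law: if a <= c then a v (b ^ c) = (a v b) ^ c.
Check all triples (a,b,c) with a <= c among 25 elements.
  e.g. a=(a,0), b=(c,0), c=(b,0): lhs=(a,0) != rhs=(b,0)
  e.g. a=(a,0), b=(c,1), c=(b,0): lhs=(a,0) != rhs=(b,0)
Total violating triples: 75


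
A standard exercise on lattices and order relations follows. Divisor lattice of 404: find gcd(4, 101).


In a divisor lattice, meet = gcd (greatest common divisor).
By Euclidean algorithm or factoring: gcd(4,101) = 1


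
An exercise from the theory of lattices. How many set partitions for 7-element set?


B(n) = number of set partitions of an n-element set.
B(n) satisfies the recurrence: B(n+1) = sum_k C(n,k)*B(k).
B(7) = 877


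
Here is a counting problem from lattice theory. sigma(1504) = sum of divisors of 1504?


sigma(n) = sum of divisors.
Divisors of 1504: [1, 2, 4, 8, 16, 32, 47, 94, 188, 376, 752, 1504]
Sum = 3024


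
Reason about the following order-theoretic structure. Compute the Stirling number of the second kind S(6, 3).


S(n,k) = k*S(n-1,k) + S(n-1,k-1).
S(5,3) = 25, S(5,2) = 15
S(6,3) = 3*25 + 15 = 75 + 15
S(6,3) = 90


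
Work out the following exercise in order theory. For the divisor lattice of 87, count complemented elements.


An element a is complemented if some b has a meet b = bottom, a join b = top.
a is complemented iff gcd(a, n/a)=1, i.e. a is a unitary divisor of 87.
Complemented elements: 1, 3, 29, 87
Count: 4


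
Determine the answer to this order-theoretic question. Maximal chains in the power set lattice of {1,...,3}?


A maximal chain goes from the minimum element to a maximal element via cover relations.
Counting all min-to-max paths in the cover graph.
Total maximal chains: 6


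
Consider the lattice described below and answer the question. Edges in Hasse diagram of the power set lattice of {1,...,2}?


A cover relation a -< b holds when a < b with no c strictly between.
Cover relations:
  {} -< {1}
  {} -< {2}
  {1} -< {1,2}
  {2} -< {1,2}
Total: 4


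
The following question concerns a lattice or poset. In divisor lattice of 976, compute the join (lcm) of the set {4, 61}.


In a divisor lattice, join = lcm (least common multiple).
Compute lcm iteratively: start with first element, then lcm(current, next).
Elements: [4, 61]
lcm(4,61) = 244
Final lcm = 244


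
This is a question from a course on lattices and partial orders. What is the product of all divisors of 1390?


Divisors of 1390: [1, 2, 5, 10, 139, 278, 695, 1390]
Product = n^(d(n)/2) = 1390^(8/2)
Product = 3733010410000


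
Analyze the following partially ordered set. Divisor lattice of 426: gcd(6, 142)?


Meet=gcd.
gcd(6,142)=2


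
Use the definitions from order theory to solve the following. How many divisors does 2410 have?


Divisors of 2410: [1, 2, 5, 10, 241, 482, 1205, 2410]
Count: 8


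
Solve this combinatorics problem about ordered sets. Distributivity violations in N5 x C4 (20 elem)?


Distributive law: a ^ (b v c) = (a ^ b) v (a ^ c).
Check all 20^3 = 8000 ordered triples (a,b,c).
  e.g. a=(b,0), b=(a,0), c=(c,0): lhs=(b,0) != rhs=(a,0)
  e.g. a=(b,0), b=(a,0), c=(c,1): lhs=(b,0) != rhs=(a,0)
Total violating triples: 128


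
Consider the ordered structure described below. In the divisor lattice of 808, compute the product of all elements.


Divisors of 808: [1, 2, 4, 8, 101, 202, 404, 808]
Product = n^(d(n)/2) = 808^(8/2)
Product = 426231402496


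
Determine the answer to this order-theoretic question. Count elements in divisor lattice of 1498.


Divisors of 1498: [1, 2, 7, 14, 107, 214, 749, 1498]
Count: 8


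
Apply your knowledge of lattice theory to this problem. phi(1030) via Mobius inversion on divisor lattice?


phi(n) = n * prod_{p|n} (1 - 1/p).
Prime divisors of 1030: [2, 5, 103]
phi(1030) = 1030 * (1 - 1/2) * (1 - 1/5) * (1 - 1/103)
phi(1030) = 408


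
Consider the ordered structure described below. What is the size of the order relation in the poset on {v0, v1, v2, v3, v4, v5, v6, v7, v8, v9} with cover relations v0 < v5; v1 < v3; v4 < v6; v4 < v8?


The order relation is {(a,b) : a <= b}, reflexive so it includes (a,a).
Examples: (v0,v0), (v0,v5), (v1,v1), (v1,v3), (v2,v2), ...
Total ordered pairs: 14


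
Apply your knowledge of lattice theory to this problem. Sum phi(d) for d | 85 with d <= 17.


Divisors of 85 up to 17: [1, 5, 17]
phi values: [1, 4, 16]
Sum = 21


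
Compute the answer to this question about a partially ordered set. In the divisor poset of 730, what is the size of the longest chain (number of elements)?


A chain is a totally ordered subset; we count the number of elements in a maximum chain.
Compute, for each element x, the size of the longest chain ending at x:
  1: 1
  2: 2
  5: 2
  73: 2
  10: 3
  146: 3
  ...
A maximum chain: 1 < 2 < 10 < 730
Number of elements in the longest chain: 4


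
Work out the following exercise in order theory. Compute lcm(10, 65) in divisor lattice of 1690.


In a divisor lattice, join = lcm (least common multiple).
gcd(10,65) = 5
lcm(10,65) = 10*65/gcd = 650/5 = 130


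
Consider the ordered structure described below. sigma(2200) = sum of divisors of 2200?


sigma(n) = sum of divisors.
Divisors of 2200: [1, 2, 4, 5, 8, 10, 11, 20, 22, 25, 40, 44, 50, 55, 88, 100, 110, 200, 220, 275, 440, 550, 1100, 2200]
Sum = 5580


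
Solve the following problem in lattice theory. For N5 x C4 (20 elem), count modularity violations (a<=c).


Modular law: if a <= c then a v (b ^ c) = (a v b) ^ c.
Check all triples (a,b,c) with a <= c among 20 elements.
  e.g. a=(a,0), b=(c,0), c=(b,0): lhs=(a,0) != rhs=(b,0)
  e.g. a=(a,0), b=(c,1), c=(b,0): lhs=(a,0) != rhs=(b,0)
Total violating triples: 40


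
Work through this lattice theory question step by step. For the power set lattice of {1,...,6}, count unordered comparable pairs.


A comparable pair {a,b} has a < b or b < a in the order.
Count unordered pairs where one element is strictly below the other.
Examples: {{},{1}}, {{},{2}}, {{},{3}}, {{},{4}}, ...
Total comparable pairs: 665


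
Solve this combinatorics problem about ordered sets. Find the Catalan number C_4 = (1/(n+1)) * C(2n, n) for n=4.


C(n) = C(2n, n) / (n+1).
C(8, 4) = 70
C(4) = 70 / 5 = 14


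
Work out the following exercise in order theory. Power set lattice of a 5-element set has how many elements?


Power set = 2^n.
2^5 = 32


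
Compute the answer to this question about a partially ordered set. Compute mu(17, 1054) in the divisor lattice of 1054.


In a divisor lattice, mu(a,b) = mu(b/a) where mu is the classical Mobius function.
b/a = 1054/17 = 62
Prime factorization of 62: primes [2, 31]
62 is squarefree with 2 prime factor(s), so mu(62) = (-1)^2 = 1


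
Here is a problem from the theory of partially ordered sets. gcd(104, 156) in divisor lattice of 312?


Meet=gcd.
gcd(104,156)=52


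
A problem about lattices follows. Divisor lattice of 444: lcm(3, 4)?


Join=lcm.
gcd(3,4)=1
lcm=12


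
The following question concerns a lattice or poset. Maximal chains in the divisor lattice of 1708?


A maximal chain goes from the minimum element to a maximal element via cover relations.
Counting all min-to-max paths in the cover graph.
Total maximal chains: 12


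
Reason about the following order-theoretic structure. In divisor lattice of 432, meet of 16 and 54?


In a divisor lattice, meet = gcd (greatest common divisor).
By Euclidean algorithm or factoring: gcd(16,54) = 2


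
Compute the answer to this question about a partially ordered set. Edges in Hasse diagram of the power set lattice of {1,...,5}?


A cover relation a -< b holds when a < b with no c strictly between.
Cover relations:
  {} -< {1}
  {} -< {2}
  {} -< {3}
  {} -< {4}
  {} -< {5}
  {1} -< {1,2}
  {1} -< {1,3}
  {1} -< {1,4}
  ...72 more
Total: 80


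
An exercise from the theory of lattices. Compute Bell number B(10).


B(n) = number of set partitions of an n-element set.
B(n) satisfies the recurrence: B(n+1) = sum_k C(n,k)*B(k).
B(10) = 115975


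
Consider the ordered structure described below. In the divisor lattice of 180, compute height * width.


Height = length of longest chain minus 1; width = size of largest antichain.
A maximum chain: 1 | 5 | 15 | 45 | 90 | 180  (height 5).
A maximum antichain: {4, 6, 9, 10, 15}  (width 5).
Product = 5 * 5 = 25


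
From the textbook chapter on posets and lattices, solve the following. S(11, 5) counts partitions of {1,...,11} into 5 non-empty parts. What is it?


S(n,k) = k*S(n-1,k) + S(n-1,k-1).
S(10,5) = 42525, S(10,4) = 34105
S(11,5) = 5*42525 + 34105 = 212625 + 34105
S(11,5) = 246730


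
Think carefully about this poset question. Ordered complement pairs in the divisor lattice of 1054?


Complement pair (a,b): a meet b = bottom, a join b = top.
Here: gcd(a,b)=1 and lcm(a,b)=1054, i.e. a*b=1054 with a,b coprime.
Pairs found: (1,1054), (2,527), (17,62), (31,34), ... (4 more)
Total ordered pairs: 8


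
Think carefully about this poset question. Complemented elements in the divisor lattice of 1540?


An element a is complemented if some b has a meet b = bottom, a join b = top.
a is complemented iff gcd(a, n/a)=1, i.e. a is a unitary divisor of 1540.
Complemented elements: 1, 4, 5, 7, 11, 20, ... (10 more)
Count: 16


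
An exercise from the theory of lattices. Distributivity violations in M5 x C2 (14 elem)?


Distributive law: a ^ (b v c) = (a ^ b) v (a ^ c).
Check all 14^3 = 2744 ordered triples (a,b,c).
  e.g. a=(a1,0), b=(a2,0), c=(a3,0): lhs=(a1,0) != rhs=(0,0)
  e.g. a=(a1,0), b=(a2,0), c=(a3,1): lhs=(a1,0) != rhs=(0,0)
Total violating triples: 480


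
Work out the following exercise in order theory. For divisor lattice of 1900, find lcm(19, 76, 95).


In a divisor lattice, join = lcm (least common multiple).
Compute lcm iteratively: start with first element, then lcm(current, next).
Elements: [19, 76, 95]
lcm(19,76) = 76
lcm(76,95) = 380
Final lcm = 380


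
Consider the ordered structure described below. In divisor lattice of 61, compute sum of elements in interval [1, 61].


Interval [1,61] in divisors of 61: [1, 61]
Sum = 62


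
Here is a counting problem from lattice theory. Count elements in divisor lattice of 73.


Divisors of 73: [1, 73]
Count: 2


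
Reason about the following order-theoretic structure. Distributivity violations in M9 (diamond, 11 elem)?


Distributive law: a ^ (b v c) = (a ^ b) v (a ^ c).
Check all 11^3 = 1331 ordered triples (a,b,c).
  e.g. a=a1, b=a2, c=a3: lhs=a1 != rhs=0
  e.g. a=a1, b=a2, c=a4: lhs=a1 != rhs=0
Total violating triples: 504


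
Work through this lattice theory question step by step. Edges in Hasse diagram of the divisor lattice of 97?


A cover relation a -< b holds when a < b with no c strictly between.
Cover relations:
  1 -< 97
Total: 1


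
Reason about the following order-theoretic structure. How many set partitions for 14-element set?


B(n) = number of set partitions of an n-element set.
B(n) satisfies the recurrence: B(n+1) = sum_k C(n,k)*B(k).
B(14) = 190899322


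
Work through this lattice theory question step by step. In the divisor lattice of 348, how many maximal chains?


A maximal chain goes from the minimum element to a maximal element via cover relations.
Counting all min-to-max paths in the cover graph.
Total maximal chains: 12


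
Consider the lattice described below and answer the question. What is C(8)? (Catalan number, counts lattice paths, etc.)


C(n) = C(2n, n) / (n+1).
C(16, 8) = 12870
C(8) = 12870 / 9 = 1430


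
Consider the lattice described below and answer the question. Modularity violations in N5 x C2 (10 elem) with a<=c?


Modular law: if a <= c then a v (b ^ c) = (a v b) ^ c.
Check all triples (a,b,c) with a <= c among 10 elements.
  e.g. a=(a,0), b=(c,0), c=(b,0): lhs=(a,0) != rhs=(b,0)
  e.g. a=(a,0), b=(c,1), c=(b,0): lhs=(a,0) != rhs=(b,0)
Total violating triples: 6


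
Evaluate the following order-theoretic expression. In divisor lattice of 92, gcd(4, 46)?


Meet=gcd.
gcd(4,46)=2


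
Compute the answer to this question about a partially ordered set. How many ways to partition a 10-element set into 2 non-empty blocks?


S(n,k) = k*S(n-1,k) + S(n-1,k-1).
S(9,2) = 255, S(9,1) = 1
S(10,2) = 2*255 + 1 = 510 + 1
S(10,2) = 511


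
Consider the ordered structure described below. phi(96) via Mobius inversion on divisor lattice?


phi(n) = n * prod_{p|n} (1 - 1/p).
Prime divisors of 96: [2, 3]
phi(96) = 96 * (1 - 1/2) * (1 - 1/3)
phi(96) = 32


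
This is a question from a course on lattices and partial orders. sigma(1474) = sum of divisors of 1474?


sigma(n) = sum of divisors.
Divisors of 1474: [1, 2, 11, 22, 67, 134, 737, 1474]
Sum = 2448


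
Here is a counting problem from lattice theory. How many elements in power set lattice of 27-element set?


Power set = 2^n.
2^27 = 134217728


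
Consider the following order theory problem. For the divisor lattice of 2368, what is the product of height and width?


Height = length of longest chain minus 1; width = size of largest antichain.
A maximum chain: 1 | 37 | 74 | 148 | 296 | 592 | 1184 | 2368  (height 7).
A maximum antichain: {2, 37}  (width 2).
Product = 7 * 2 = 14


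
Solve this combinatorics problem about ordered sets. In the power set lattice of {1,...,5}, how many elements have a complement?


An element a is complemented if some b has a meet b = bottom, a join b = top.
every subset A has complement S\A, so all elements are complemented.
Complemented elements: {}, {1}, {2}, {3}, {4}, {5}, ... (26 more)
Count: 32


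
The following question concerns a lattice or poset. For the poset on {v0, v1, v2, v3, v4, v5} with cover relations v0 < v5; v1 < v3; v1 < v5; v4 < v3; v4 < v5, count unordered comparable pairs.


A comparable pair {a,b} has a < b or b < a in the order.
Count unordered pairs where one element is strictly below the other.
Examples: {v0,v5}, {v1,v3}, {v1,v5}, {v3,v4}, ...
Total comparable pairs: 5


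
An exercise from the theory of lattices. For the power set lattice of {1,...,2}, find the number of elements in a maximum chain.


A chain is a totally ordered subset; we count the number of elements in a maximum chain.
Compute, for each element x, the size of the longest chain ending at x:
  {}: 1
  {1}: 2
  {2}: 2
  {1,2}: 3
A maximum chain: {} < {1} < {1,2}
Number of elements in the longest chain: 3


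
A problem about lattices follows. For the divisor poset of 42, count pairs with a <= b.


The order relation is {(a,b) : a <= b}, reflexive so it includes (a,a).
Examples: (1,1), (1,14), (1,2), (1,21), (1,3), ...
Total ordered pairs: 27


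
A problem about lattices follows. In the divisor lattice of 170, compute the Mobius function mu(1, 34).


In a divisor lattice, mu(a,b) = mu(b/a) where mu is the classical Mobius function.
b/a = 34/1 = 34
Prime factorization of 34: primes [2, 17]
34 is squarefree with 2 prime factor(s), so mu(34) = (-1)^2 = 1


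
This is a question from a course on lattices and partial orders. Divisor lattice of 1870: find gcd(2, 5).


In a divisor lattice, meet = gcd (greatest common divisor).
By Euclidean algorithm or factoring: gcd(2,5) = 1


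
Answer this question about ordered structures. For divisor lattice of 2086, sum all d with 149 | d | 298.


Interval [149,298] in divisors of 2086: [149, 298]
Sum = 447


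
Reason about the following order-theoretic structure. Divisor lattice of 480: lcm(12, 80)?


Join=lcm.
gcd(12,80)=4
lcm=240


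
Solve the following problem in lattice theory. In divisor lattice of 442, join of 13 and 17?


In a divisor lattice, join = lcm (least common multiple).
gcd(13,17) = 1
lcm(13,17) = 13*17/gcd = 221/1 = 221


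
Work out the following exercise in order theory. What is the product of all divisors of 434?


Divisors of 434: [1, 2, 7, 14, 31, 62, 217, 434]
Product = n^(d(n)/2) = 434^(8/2)
Product = 35477982736


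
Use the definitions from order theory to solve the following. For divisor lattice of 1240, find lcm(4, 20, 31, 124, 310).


In a divisor lattice, join = lcm (least common multiple).
Compute lcm iteratively: start with first element, then lcm(current, next).
Elements: [4, 20, 31, 124, 310]
lcm(4,20) = 20
lcm(20,31) = 620
lcm(620,124) = 620
lcm(620,310) = 620
Final lcm = 620


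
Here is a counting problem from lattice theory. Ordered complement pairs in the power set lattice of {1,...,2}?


Complement pair (a,b): a meet b = bottom, a join b = top.
Here: A intersect B = {} and A union B = {1,...,2}.
Pairs found: ({},{1,2}), ({1},{2}), ({2},{1}), ({1,2},{})
Total ordered pairs: 4


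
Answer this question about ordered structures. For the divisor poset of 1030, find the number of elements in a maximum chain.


A chain is a totally ordered subset; we count the number of elements in a maximum chain.
Compute, for each element x, the size of the longest chain ending at x:
  1: 1
  2: 2
  5: 2
  103: 2
  10: 3
  206: 3
  ...
A maximum chain: 1 < 2 < 10 < 1030
Number of elements in the longest chain: 4


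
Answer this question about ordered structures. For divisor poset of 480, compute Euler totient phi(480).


phi(n) = n * prod_{p|n} (1 - 1/p).
Prime divisors of 480: [2, 3, 5]
phi(480) = 480 * (1 - 1/2) * (1 - 1/3) * (1 - 1/5)
phi(480) = 128


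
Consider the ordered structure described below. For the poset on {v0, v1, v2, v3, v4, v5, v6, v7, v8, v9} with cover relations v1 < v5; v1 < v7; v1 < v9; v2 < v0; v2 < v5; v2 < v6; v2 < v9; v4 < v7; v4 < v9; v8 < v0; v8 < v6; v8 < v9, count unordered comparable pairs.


A comparable pair {a,b} has a < b or b < a in the order.
Count unordered pairs where one element is strictly below the other.
Examples: {v0,v2}, {v0,v8}, {v1,v5}, {v1,v7}, ...
Total comparable pairs: 12


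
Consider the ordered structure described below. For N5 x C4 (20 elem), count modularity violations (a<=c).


Modular law: if a <= c then a v (b ^ c) = (a v b) ^ c.
Check all triples (a,b,c) with a <= c among 20 elements.
  e.g. a=(a,0), b=(c,0), c=(b,0): lhs=(a,0) != rhs=(b,0)
  e.g. a=(a,0), b=(c,1), c=(b,0): lhs=(a,0) != rhs=(b,0)
Total violating triples: 40


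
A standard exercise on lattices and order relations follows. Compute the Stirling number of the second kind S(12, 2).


S(n,k) = k*S(n-1,k) + S(n-1,k-1).
S(11,2) = 1023, S(11,1) = 1
S(12,2) = 2*1023 + 1 = 2046 + 1
S(12,2) = 2047


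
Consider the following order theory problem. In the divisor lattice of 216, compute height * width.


Height = length of longest chain minus 1; width = size of largest antichain.
A maximum chain: 1 | 3 | 9 | 27 | 54 | 108 | 216  (height 6).
A maximum antichain: {8, 12, 18, 27}  (width 4).
Product = 6 * 4 = 24


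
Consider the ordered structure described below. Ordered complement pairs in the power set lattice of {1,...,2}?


Complement pair (a,b): a meet b = bottom, a join b = top.
Here: A intersect B = {} and A union B = {1,...,2}.
Pairs found: ({},{1,2}), ({1},{2}), ({2},{1}), ({1,2},{})
Total ordered pairs: 4


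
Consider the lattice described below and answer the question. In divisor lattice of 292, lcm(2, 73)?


Join=lcm.
gcd(2,73)=1
lcm=146


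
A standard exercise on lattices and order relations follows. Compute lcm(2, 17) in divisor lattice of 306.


In a divisor lattice, join = lcm (least common multiple).
gcd(2,17) = 1
lcm(2,17) = 2*17/gcd = 34/1 = 34


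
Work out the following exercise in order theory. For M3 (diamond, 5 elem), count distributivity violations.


Distributive law: a ^ (b v c) = (a ^ b) v (a ^ c).
Check all 5^3 = 125 ordered triples (a,b,c).
  e.g. a=a1, b=a2, c=a3: lhs=a1 != rhs=0
  e.g. a=a1, b=a3, c=a2: lhs=a1 != rhs=0
Total violating triples: 6


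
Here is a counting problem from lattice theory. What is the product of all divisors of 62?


Divisors of 62: [1, 2, 31, 62]
Product = n^(d(n)/2) = 62^(4/2)
Product = 3844


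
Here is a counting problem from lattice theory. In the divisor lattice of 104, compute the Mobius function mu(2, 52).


In a divisor lattice, mu(a,b) = mu(b/a) where mu is the classical Mobius function.
b/a = 52/2 = 26
Prime factorization of 26: primes [2, 13]
26 is squarefree with 2 prime factor(s), so mu(26) = (-1)^2 = 1


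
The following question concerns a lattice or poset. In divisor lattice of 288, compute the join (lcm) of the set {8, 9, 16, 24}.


In a divisor lattice, join = lcm (least common multiple).
Compute lcm iteratively: start with first element, then lcm(current, next).
Elements: [8, 9, 16, 24]
lcm(8,9) = 72
lcm(72,16) = 144
lcm(144,24) = 144
Final lcm = 144


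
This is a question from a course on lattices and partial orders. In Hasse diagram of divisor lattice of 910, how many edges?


A cover relation a -< b holds when a < b with no c strictly between.
Cover relations:
  1 -< 2
  1 -< 5
  1 -< 7
  1 -< 13
  2 -< 10
  2 -< 14
  2 -< 26
  5 -< 10
  ...24 more
Total: 32


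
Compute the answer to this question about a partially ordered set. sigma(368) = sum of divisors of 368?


sigma(n) = sum of divisors.
Divisors of 368: [1, 2, 4, 8, 16, 23, 46, 92, 184, 368]
Sum = 744


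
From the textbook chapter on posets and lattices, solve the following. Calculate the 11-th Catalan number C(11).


C(n) = C(2n, n) / (n+1).
C(22, 11) = 705432
C(11) = 705432 / 12 = 58786


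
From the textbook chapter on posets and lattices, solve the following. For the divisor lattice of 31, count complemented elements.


An element a is complemented if some b has a meet b = bottom, a join b = top.
a is complemented iff gcd(a, n/a)=1, i.e. a is a unitary divisor of 31.
Complemented elements: 1, 31
Count: 2


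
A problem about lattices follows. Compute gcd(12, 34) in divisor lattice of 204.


In a divisor lattice, meet = gcd (greatest common divisor).
By Euclidean algorithm or factoring: gcd(12,34) = 2


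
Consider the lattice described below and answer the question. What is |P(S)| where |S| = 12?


Power set = 2^n.
2^12 = 4096


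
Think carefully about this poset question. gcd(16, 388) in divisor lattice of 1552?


Meet=gcd.
gcd(16,388)=4


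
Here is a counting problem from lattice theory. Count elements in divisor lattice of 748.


Divisors of 748: [1, 2, 4, 11, 17, 22, 34, 44, 68, 187, 374, 748]
Count: 12


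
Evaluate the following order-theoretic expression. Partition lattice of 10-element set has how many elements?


B(n) = number of set partitions of an n-element set.
B(n) satisfies the recurrence: B(n+1) = sum_k C(n,k)*B(k).
B(10) = 115975


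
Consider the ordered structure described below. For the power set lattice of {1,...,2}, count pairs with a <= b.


The order relation is {(a,b) : a <= b}, reflexive so it includes (a,a).
Examples: ({},{}), ({},{1,2}), ({},{1}), ({},{2}), ({1,2},{1,2}), ...
Total ordered pairs: 9


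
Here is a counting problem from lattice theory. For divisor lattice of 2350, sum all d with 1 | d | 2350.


Interval [1,2350] in divisors of 2350: [1, 2, 5, 10, 25, 47, 50, 94, 235, 470, 1175, 2350]
Sum = 4464


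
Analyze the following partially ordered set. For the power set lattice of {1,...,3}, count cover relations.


A cover relation a -< b holds when a < b with no c strictly between.
Cover relations:
  {} -< {1}
  {} -< {2}
  {} -< {3}
  {1} -< {1,2}
  {1} -< {1,3}
  {2} -< {1,2}
  {2} -< {2,3}
  {3} -< {1,3}
  ...4 more
Total: 12


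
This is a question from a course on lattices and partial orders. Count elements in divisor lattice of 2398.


Divisors of 2398: [1, 2, 11, 22, 109, 218, 1199, 2398]
Count: 8


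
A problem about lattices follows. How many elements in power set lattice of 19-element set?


Power set = 2^n.
2^19 = 524288


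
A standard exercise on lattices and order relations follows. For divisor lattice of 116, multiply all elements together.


Divisors of 116: [1, 2, 4, 29, 58, 116]
Product = n^(d(n)/2) = 116^(6/2)
Product = 1560896


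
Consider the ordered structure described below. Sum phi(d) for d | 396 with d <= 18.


Divisors of 396 up to 18: [1, 2, 3, 4, 6, 9, 11, 12, 18]
phi values: [1, 1, 2, 2, 2, 6, 10, 4, 6]
Sum = 34


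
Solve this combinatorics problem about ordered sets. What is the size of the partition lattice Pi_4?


B(n) = number of set partitions of an n-element set.
B(n) satisfies the recurrence: B(n+1) = sum_k C(n,k)*B(k).
B(4) = 15


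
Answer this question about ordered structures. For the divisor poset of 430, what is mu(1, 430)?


In a divisor lattice, mu(a,b) = mu(b/a) where mu is the classical Mobius function.
b/a = 430/1 = 430
Prime factorization of 430: primes [2, 5, 43]
430 is squarefree with 3 prime factor(s), so mu(430) = (-1)^3 = -1


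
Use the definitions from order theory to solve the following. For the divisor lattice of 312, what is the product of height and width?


Height = length of longest chain minus 1; width = size of largest antichain.
A maximum chain: 1 | 13 | 39 | 78 | 156 | 312  (height 5).
A maximum antichain: {4, 6, 26, 39}  (width 4).
Product = 5 * 4 = 20


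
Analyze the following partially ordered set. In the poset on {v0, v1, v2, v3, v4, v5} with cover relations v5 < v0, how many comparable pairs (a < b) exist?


A comparable pair {a,b} has a < b or b < a in the order.
Count unordered pairs where one element is strictly below the other.
Examples: {v0,v5}
Total comparable pairs: 1


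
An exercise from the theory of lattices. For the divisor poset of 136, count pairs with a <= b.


The order relation is {(a,b) : a <= b}, reflexive so it includes (a,a).
Examples: (1,1), (1,136), (1,17), (1,2), (1,34), ...
Total ordered pairs: 30


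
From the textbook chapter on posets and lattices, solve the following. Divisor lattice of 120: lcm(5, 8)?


Join=lcm.
gcd(5,8)=1
lcm=40


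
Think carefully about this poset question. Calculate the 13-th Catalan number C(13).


C(n) = C(2n, n) / (n+1).
C(26, 13) = 10400600
C(13) = 10400600 / 14 = 742900


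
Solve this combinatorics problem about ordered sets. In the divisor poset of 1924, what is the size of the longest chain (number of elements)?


A chain is a totally ordered subset; we count the number of elements in a maximum chain.
Compute, for each element x, the size of the longest chain ending at x:
  1: 1
  2: 2
  13: 2
  37: 2
  4: 3
  26: 3
  ...
A maximum chain: 1 < 2 < 4 < 52 < 1924
Number of elements in the longest chain: 5


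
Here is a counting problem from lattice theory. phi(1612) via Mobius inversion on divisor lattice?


phi(n) = n * prod_{p|n} (1 - 1/p).
Prime divisors of 1612: [2, 13, 31]
phi(1612) = 1612 * (1 - 1/2) * (1 - 1/13) * (1 - 1/31)
phi(1612) = 720


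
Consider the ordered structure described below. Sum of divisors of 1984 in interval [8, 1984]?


Interval [8,1984] in divisors of 1984: [8, 16, 32, 64, 248, 496, 992, 1984]
Sum = 3840


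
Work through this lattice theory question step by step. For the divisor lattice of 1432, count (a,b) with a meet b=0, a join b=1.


Complement pair (a,b): a meet b = bottom, a join b = top.
Here: gcd(a,b)=1 and lcm(a,b)=1432, i.e. a*b=1432 with a,b coprime.
Pairs found: (1,1432), (8,179), (179,8), (1432,1)
Total ordered pairs: 4


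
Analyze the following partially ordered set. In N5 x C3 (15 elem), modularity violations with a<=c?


Modular law: if a <= c then a v (b ^ c) = (a v b) ^ c.
Check all triples (a,b,c) with a <= c among 15 elements.
  e.g. a=(a,0), b=(c,0), c=(b,0): lhs=(a,0) != rhs=(b,0)
  e.g. a=(a,0), b=(c,1), c=(b,0): lhs=(a,0) != rhs=(b,0)
Total violating triples: 18


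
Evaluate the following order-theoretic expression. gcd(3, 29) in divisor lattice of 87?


Meet=gcd.
gcd(3,29)=1


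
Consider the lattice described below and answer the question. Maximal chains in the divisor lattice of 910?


A maximal chain goes from the minimum element to a maximal element via cover relations.
Counting all min-to-max paths in the cover graph.
Total maximal chains: 24


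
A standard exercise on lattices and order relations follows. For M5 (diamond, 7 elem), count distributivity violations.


Distributive law: a ^ (b v c) = (a ^ b) v (a ^ c).
Check all 7^3 = 343 ordered triples (a,b,c).
  e.g. a=a1, b=a2, c=a3: lhs=a1 != rhs=0
  e.g. a=a1, b=a2, c=a4: lhs=a1 != rhs=0
Total violating triples: 60


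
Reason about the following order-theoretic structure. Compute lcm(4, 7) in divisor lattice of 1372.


In a divisor lattice, join = lcm (least common multiple).
gcd(4,7) = 1
lcm(4,7) = 4*7/gcd = 28/1 = 28


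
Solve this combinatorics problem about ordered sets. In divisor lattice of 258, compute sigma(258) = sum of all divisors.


sigma(n) = sum of divisors.
Divisors of 258: [1, 2, 3, 6, 43, 86, 129, 258]
Sum = 528


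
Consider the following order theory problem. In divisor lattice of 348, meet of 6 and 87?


In a divisor lattice, meet = gcd (greatest common divisor).
By Euclidean algorithm or factoring: gcd(6,87) = 3


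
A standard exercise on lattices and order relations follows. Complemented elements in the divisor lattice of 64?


An element a is complemented if some b has a meet b = bottom, a join b = top.
a is complemented iff gcd(a, n/a)=1, i.e. a is a unitary divisor of 64.
Complemented elements: 1, 64
Count: 2


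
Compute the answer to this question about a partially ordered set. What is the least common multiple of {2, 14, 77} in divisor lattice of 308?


In a divisor lattice, join = lcm (least common multiple).
Compute lcm iteratively: start with first element, then lcm(current, next).
Elements: [2, 14, 77]
lcm(2,14) = 14
lcm(14,77) = 154
Final lcm = 154


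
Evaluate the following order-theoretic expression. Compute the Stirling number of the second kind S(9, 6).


S(n,k) = k*S(n-1,k) + S(n-1,k-1).
S(8,6) = 266, S(8,5) = 1050
S(9,6) = 6*266 + 1050 = 1596 + 1050
S(9,6) = 2646


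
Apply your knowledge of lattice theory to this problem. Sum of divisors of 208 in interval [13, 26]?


Interval [13,26] in divisors of 208: [13, 26]
Sum = 39


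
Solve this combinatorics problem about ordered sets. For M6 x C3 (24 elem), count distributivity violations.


Distributive law: a ^ (b v c) = (a ^ b) v (a ^ c).
Check all 24^3 = 13824 ordered triples (a,b,c).
  e.g. a=(a1,0), b=(a2,0), c=(a3,0): lhs=(a1,0) != rhs=(0,0)
  e.g. a=(a1,0), b=(a2,0), c=(a3,1): lhs=(a1,0) != rhs=(0,0)
Total violating triples: 3240


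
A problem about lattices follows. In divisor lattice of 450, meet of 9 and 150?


In a divisor lattice, meet = gcd (greatest common divisor).
By Euclidean algorithm or factoring: gcd(9,150) = 3


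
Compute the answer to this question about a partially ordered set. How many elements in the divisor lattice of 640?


Divisors of 640: [1, 2, 4, 5, 8, 10, 16, 20, 32, 40, 64, 80, 128, 160, 320, 640]
Count: 16


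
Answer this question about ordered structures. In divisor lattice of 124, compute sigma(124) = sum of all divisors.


sigma(n) = sum of divisors.
Divisors of 124: [1, 2, 4, 31, 62, 124]
Sum = 224


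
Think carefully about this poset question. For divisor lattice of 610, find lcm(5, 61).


In a divisor lattice, join = lcm (least common multiple).
Compute lcm iteratively: start with first element, then lcm(current, next).
Elements: [5, 61]
lcm(5,61) = 305
Final lcm = 305


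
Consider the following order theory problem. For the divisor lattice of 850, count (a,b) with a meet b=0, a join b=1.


Complement pair (a,b): a meet b = bottom, a join b = top.
Here: gcd(a,b)=1 and lcm(a,b)=850, i.e. a*b=850 with a,b coprime.
Pairs found: (1,850), (2,425), (17,50), (25,34), ... (4 more)
Total ordered pairs: 8


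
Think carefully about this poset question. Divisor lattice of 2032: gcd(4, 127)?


Meet=gcd.
gcd(4,127)=1


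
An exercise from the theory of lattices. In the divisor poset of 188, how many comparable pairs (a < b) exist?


A comparable pair {a,b} has a < b or b < a in the order.
Count unordered pairs where one element is strictly below the other.
Examples: {1,2}, {1,4}, {1,47}, {1,94}, ...
Total comparable pairs: 12


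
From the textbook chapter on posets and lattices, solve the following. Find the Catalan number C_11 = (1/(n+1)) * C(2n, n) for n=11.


C(n) = C(2n, n) / (n+1).
C(22, 11) = 705432
C(11) = 705432 / 12 = 58786


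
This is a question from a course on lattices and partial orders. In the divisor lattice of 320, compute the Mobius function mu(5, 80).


In a divisor lattice, mu(a,b) = mu(b/a) where mu is the classical Mobius function.
b/a = 80/5 = 16
Prime factorization of 16: primes [2]
16 is not squarefree, so mu(16) = 0


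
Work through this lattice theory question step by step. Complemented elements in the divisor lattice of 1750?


An element a is complemented if some b has a meet b = bottom, a join b = top.
a is complemented iff gcd(a, n/a)=1, i.e. a is a unitary divisor of 1750.
Complemented elements: 1, 2, 7, 14, 125, 250, ... (2 more)
Count: 8


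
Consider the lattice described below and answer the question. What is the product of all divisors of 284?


Divisors of 284: [1, 2, 4, 71, 142, 284]
Product = n^(d(n)/2) = 284^(6/2)
Product = 22906304


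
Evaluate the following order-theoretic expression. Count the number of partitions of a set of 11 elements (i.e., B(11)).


B(n) = number of set partitions of an n-element set.
B(n) satisfies the recurrence: B(n+1) = sum_k C(n,k)*B(k).
B(11) = 678570


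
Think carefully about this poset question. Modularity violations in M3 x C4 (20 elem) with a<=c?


Modular law: if a <= c then a v (b ^ c) = (a v b) ^ c.
Check all triples (a,b,c) with a <= c among 20 elements.
This lattice is modular (diamonds M_m and their chain-products are modular).
Total violating triples: 0


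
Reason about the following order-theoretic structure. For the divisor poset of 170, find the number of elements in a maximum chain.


A chain is a totally ordered subset; we count the number of elements in a maximum chain.
Compute, for each element x, the size of the longest chain ending at x:
  1: 1
  2: 2
  5: 2
  17: 2
  10: 3
  34: 3
  ...
A maximum chain: 1 < 2 < 10 < 170
Number of elements in the longest chain: 4


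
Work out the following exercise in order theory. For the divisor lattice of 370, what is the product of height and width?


Height = length of longest chain minus 1; width = size of largest antichain.
A maximum chain: 1 | 37 | 185 | 370  (height 3).
A maximum antichain: {2, 5, 37}  (width 3).
Product = 3 * 3 = 9


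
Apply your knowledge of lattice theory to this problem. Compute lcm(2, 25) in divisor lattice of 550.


In a divisor lattice, join = lcm (least common multiple).
gcd(2,25) = 1
lcm(2,25) = 2*25/gcd = 50/1 = 50


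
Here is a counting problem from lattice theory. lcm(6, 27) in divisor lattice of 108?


Join=lcm.
gcd(6,27)=3
lcm=54


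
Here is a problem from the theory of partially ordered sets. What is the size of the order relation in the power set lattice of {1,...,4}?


The order relation is {(a,b) : a <= b}, reflexive so it includes (a,a).
Examples: ({},{}), ({},{1,2}), ({},{1,2,3}), ({},{1,2,3,4}), ({},{1,2,4}), ...
Total ordered pairs: 81


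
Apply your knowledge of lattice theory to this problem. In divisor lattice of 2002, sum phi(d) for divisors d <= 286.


Divisors of 2002 up to 286: [1, 2, 7, 11, 13, 14, 22, 26, 77, 91, 143, 154, 182, 286]
phi values: [1, 1, 6, 10, 12, 6, 10, 12, 60, 72, 120, 60, 72, 120]
Sum = 562


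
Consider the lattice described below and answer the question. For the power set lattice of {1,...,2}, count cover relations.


A cover relation a -< b holds when a < b with no c strictly between.
Cover relations:
  {} -< {1}
  {} -< {2}
  {1} -< {1,2}
  {2} -< {1,2}
Total: 4


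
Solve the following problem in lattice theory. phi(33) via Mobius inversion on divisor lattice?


phi(n) = n * prod_{p|n} (1 - 1/p).
Prime divisors of 33: [3, 11]
phi(33) = 33 * (1 - 1/3) * (1 - 1/11)
phi(33) = 20


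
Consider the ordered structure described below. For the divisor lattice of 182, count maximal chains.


A maximal chain goes from the minimum element to a maximal element via cover relations.
Counting all min-to-max paths in the cover graph.
Total maximal chains: 6


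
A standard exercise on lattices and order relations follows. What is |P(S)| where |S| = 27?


Power set = 2^n.
2^27 = 134217728


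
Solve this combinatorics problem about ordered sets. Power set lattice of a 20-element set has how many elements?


Power set = 2^n.
2^20 = 1048576


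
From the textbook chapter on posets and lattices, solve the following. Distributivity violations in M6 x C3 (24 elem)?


Distributive law: a ^ (b v c) = (a ^ b) v (a ^ c).
Check all 24^3 = 13824 ordered triples (a,b,c).
  e.g. a=(a1,0), b=(a2,0), c=(a3,0): lhs=(a1,0) != rhs=(0,0)
  e.g. a=(a1,0), b=(a2,0), c=(a3,1): lhs=(a1,0) != rhs=(0,0)
Total violating triples: 3240
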